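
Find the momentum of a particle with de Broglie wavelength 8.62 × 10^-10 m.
7.69 × 10^-25 kg·m/s

From the de Broglie relation λ = h/p, we solve for p:

p = h/λ
p = (6.626 × 10^-34 J·s) / (8.62 × 10^-10 m)
p = 7.69 × 10^-25 kg·m/s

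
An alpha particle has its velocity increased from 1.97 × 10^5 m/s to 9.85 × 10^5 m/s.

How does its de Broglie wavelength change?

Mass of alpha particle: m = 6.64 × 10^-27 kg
The wavelength decreases by a factor of 5.

Using λ = h/(mv):

Initial wavelength: λ₁ = h/(mv₁) = 5.07 × 10^-13 m
Final wavelength: λ₂ = h/(mv₂) = 1.01 × 10^-13 m

Since λ ∝ 1/v, when velocity increases by a factor of 5, the wavelength decreases by a factor of 5.

λ₂/λ₁ = v₁/v₂ = 1/5

The wavelength decreases by a factor of 5.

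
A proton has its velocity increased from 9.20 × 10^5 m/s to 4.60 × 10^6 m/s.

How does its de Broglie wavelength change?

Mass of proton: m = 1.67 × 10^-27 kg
The wavelength decreases by a factor of 5.

Using λ = h/(mv):

Initial wavelength: λ₁ = h/(mv₁) = 4.31 × 10^-13 m
Final wavelength: λ₂ = h/(mv₂) = 8.63 × 10^-14 m

Since λ ∝ 1/v, when velocity increases by a factor of 5, the wavelength decreases by a factor of 5.

λ₂/λ₁ = v₁/v₂ = 1/5

The wavelength decreases by a factor of 5.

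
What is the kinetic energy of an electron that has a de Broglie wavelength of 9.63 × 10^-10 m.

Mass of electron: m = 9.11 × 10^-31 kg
2.60 × 10^-19 J (or 1.62 eV)

From λ = h/√(2mKE), we solve for KE:

λ² = h²/(2mKE)
KE = h²/(2mλ²)
KE = (6.626 × 10^-34 J·s)² / (2 × 9.11 × 10^-31 kg × (9.63 × 10^-10 m)²)
KE = 2.60 × 10^-19 J
KE = 1.62 eV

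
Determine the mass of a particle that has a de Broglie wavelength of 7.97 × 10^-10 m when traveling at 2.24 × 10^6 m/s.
3.71 × 10^-31 kg

From the de Broglie relation λ = h/(mv), we solve for m:

m = h/(λv)
m = (6.626 × 10^-34 J·s) / (7.97 × 10^-10 m × 2.24 × 10^6 m/s)
m = 3.71 × 10^-31 kg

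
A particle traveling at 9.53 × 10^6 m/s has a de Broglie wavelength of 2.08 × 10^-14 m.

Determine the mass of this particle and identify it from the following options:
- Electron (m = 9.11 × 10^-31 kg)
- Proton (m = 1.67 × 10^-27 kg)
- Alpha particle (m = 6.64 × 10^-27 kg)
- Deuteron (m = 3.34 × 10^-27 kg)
The particle is a deuteron.

From λ = h/(mv), solve for mass:

m = h/(λv)
m = (6.626 × 10^-34 J·s) / (2.08 × 10^-14 m × 9.53 × 10^6 m/s)
m = 3.34 × 10^-27 kg

Comparing with the listed masses, this is closest to a deuteron.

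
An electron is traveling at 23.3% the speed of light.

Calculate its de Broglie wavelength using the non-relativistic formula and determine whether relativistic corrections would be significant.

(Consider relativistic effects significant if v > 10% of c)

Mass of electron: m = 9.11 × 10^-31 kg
Yes, relativistic corrections are needed.

Using the non-relativistic de Broglie formula λ = h/(mv):

v = 23.3% × c = 6.985 × 10^7 m/s

λ = h/(mv)
λ = (6.626 × 10^-34 J·s) / (9.11 × 10^-31 kg × 6.985 × 10^7 m/s)
λ = 1.04 × 10^-11 m

Since v = 23.3% of c > 10% of c, relativistic corrections ARE significant and the actual wavelength would differ from this non-relativistic estimate.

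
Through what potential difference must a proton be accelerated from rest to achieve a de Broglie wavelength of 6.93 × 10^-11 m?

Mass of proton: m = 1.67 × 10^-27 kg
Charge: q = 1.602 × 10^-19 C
1.71 × 10^-1 V

From λ = h/√(2mqV), we solve for V:

λ² = h²/(2mqV)
V = h²/(2mqλ²)
V = (6.626 × 10^-34 J·s)² / (2 × 1.67 × 10^-27 kg × 1.602 × 10^-19 C × (6.93 × 10^-11 m)²)
V = 1.71 × 10^-1 V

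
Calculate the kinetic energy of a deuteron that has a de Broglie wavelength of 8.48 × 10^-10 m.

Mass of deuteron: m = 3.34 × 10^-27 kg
9.14 × 10^-23 J (or 5.70 × 10^-4 eV)

From λ = h/√(2mKE), we solve for KE:

λ² = h²/(2mKE)
KE = h²/(2mλ²)
KE = (6.626 × 10^-34 J·s)² / (2 × 3.34 × 10^-27 kg × (8.48 × 10^-10 m)²)
KE = 9.14 × 10^-23 J
KE = 5.70 × 10^-4 eV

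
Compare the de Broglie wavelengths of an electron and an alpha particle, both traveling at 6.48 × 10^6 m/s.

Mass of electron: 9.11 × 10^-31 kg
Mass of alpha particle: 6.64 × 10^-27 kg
The electron has the longer wavelength.

Using λ = h/(mv), since both particles have the same velocity, the wavelength depends only on mass.

For electron: λ₁ = h/(m₁v) = 1.12 × 10^-10 m
For alpha particle: λ₂ = h/(m₂v) = 1.54 × 10^-14 m

Since λ ∝ 1/m at constant velocity, the lighter particle has the longer wavelength.

The electron has the longer de Broglie wavelength.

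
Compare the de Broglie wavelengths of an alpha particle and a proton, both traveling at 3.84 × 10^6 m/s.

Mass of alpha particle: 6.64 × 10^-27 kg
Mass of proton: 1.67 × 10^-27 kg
The proton has the longer wavelength.

Using λ = h/(mv), since both particles have the same velocity, the wavelength depends only on mass.

For alpha particle: λ₁ = h/(m₁v) = 2.60 × 10^-14 m
For proton: λ₂ = h/(m₂v) = 1.03 × 10^-13 m

Since λ ∝ 1/m at constant velocity, the lighter particle has the longer wavelength.

The proton has the longer de Broglie wavelength.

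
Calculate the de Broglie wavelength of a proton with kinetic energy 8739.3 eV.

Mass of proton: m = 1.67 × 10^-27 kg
3.06 × 10^-13 m

Using λ = h/√(2mKE):

First convert KE to Joules: KE = 8739.3 eV = 1.400 × 10^-15 J

λ = h/√(2mKE)
λ = (6.626 × 10^-34 J·s) / √(2 × 1.67 × 10^-27 kg × 1.400 × 10^-15 J)
λ = 3.06 × 10^-13 m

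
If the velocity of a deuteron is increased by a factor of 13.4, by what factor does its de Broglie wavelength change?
The wavelength decreases by a factor of 13.4.

From λ = h/(mv), the wavelength is inversely proportional to velocity:

λ ∝ 1/v

If v → 13.4v, then λ → λ/13.4

When velocity is increased by a factor of 13.4, the wavelength decreases by a factor of 13.4.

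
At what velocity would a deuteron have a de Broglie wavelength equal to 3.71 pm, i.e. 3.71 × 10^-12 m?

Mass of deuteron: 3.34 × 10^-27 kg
5.35 × 10^4 m/s

From λ = h/(mv), solve for v:

v = h/(mλ)
v = (6.626 × 10^-34 J·s) / (3.34 × 10^-27 kg × 3.71 × 10^-12 m)
v = 5.35 × 10^4 m/s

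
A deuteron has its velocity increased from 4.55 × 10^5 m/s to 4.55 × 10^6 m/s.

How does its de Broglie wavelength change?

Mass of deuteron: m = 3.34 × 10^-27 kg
The wavelength decreases by a factor of 10.

Using λ = h/(mv):

Initial wavelength: λ₁ = h/(mv₁) = 4.36 × 10^-13 m
Final wavelength: λ₂ = h/(mv₂) = 4.36 × 10^-14 m

Since λ ∝ 1/v, when velocity increases by a factor of 10, the wavelength decreases by a factor of 10.

λ₂/λ₁ = v₁/v₂ = 1/10

The wavelength decreases by a factor of 10.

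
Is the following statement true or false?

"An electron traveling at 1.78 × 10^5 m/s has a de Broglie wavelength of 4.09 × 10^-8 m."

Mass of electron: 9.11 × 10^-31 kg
False

The claim is incorrect.

Using λ = h/(mv):
λ = (6.626 × 10^-34 J·s) / (9.11 × 10^-31 kg × 1.78 × 10^5 m/s)
λ = 4.09 × 10^-9 m

The actual wavelength differs from the claimed 4.09 × 10^-8 m.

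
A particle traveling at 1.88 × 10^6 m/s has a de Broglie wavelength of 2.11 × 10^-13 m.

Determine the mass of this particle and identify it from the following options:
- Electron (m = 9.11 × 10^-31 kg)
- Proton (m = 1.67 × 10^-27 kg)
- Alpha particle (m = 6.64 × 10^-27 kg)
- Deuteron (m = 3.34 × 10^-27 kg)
The particle is a proton.

From λ = h/(mv), solve for mass:

m = h/(λv)
m = (6.626 × 10^-34 J·s) / (2.11 × 10^-13 m × 1.88 × 10^6 m/s)
m = 1.67 × 10^-27 kg

Comparing with the listed masses, this is closest to a proton.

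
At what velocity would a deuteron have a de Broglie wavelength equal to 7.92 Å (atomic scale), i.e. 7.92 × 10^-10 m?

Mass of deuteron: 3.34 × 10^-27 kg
2.50 × 10^2 m/s

From λ = h/(mv), solve for v:

v = h/(mλ)
v = (6.626 × 10^-34 J·s) / (3.34 × 10^-27 kg × 7.92 × 10^-10 m)
v = 2.50 × 10^2 m/s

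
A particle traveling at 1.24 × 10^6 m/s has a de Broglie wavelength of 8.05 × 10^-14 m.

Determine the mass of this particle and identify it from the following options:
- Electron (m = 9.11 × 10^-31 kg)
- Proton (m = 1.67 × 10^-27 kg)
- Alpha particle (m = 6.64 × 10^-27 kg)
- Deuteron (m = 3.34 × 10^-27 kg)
The particle is an alpha particle.

From λ = h/(mv), solve for mass:

m = h/(λv)
m = (6.626 × 10^-34 J·s) / (8.05 × 10^-14 m × 1.24 × 10^6 m/s)
m = 6.64 × 10^-27 kg

Comparing with the listed masses, this is closest to an alpha particle.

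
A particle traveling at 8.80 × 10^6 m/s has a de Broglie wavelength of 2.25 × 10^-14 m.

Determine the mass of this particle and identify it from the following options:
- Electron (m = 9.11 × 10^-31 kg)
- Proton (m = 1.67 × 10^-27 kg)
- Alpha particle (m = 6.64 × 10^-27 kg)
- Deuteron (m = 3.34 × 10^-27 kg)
The particle is a deuteron.

From λ = h/(mv), solve for mass:

m = h/(λv)
m = (6.626 × 10^-34 J·s) / (2.25 × 10^-14 m × 8.80 × 10^6 m/s)
m = 3.35 × 10^-27 kg

Comparing with the listed masses, this is closest to a deuteron.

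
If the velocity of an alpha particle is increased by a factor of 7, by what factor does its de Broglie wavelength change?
The wavelength decreases by a factor of 7.

From λ = h/(mv), the wavelength is inversely proportional to velocity:

λ ∝ 1/v

If v → 7v, then λ → λ/7

When velocity is increased by a factor of 7, the wavelength decreases by a factor of 7.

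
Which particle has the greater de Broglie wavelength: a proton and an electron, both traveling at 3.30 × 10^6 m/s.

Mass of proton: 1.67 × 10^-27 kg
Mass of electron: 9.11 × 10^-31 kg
The electron has the longer wavelength.

Using λ = h/(mv), since both particles have the same velocity, the wavelength depends only on mass.

For proton: λ₁ = h/(m₁v) = 1.20 × 10^-13 m
For electron: λ₂ = h/(m₂v) = 2.20 × 10^-10 m

Since λ ∝ 1/m at constant velocity, the lighter particle has the longer wavelength.

The electron has the longer de Broglie wavelength.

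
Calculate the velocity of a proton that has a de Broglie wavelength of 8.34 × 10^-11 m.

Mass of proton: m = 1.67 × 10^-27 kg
4.76 × 10^3 m/s

From the de Broglie relation λ = h/(mv), we solve for v:

v = h/(mλ)
v = (6.626 × 10^-34 J·s) / (1.67 × 10^-27 kg × 8.34 × 10^-11 m)
v = 4.76 × 10^3 m/s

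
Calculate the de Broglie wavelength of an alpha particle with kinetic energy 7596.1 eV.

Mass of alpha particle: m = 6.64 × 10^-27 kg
1.65 × 10^-13 m

Using λ = h/√(2mKE):

First convert KE to Joules: KE = 7596.1 eV = 1.217 × 10^-15 J

λ = h/√(2mKE)
λ = (6.626 × 10^-34 J·s) / √(2 × 6.64 × 10^-27 kg × 1.217 × 10^-15 J)
λ = 1.65 × 10^-13 m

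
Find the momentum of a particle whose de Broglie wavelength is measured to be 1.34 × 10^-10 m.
4.94 × 10^-24 kg·m/s

From the de Broglie relation λ = h/p, we solve for p:

p = h/λ
p = (6.626 × 10^-34 J·s) / (1.34 × 10^-10 m)
p = 4.94 × 10^-24 kg·m/s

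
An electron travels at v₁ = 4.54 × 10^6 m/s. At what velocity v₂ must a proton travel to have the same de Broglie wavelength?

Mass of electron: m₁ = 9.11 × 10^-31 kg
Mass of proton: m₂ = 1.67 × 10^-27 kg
v₂ = 2.48 × 10^3 m/s

For equal de Broglie wavelengths: λ₁ = λ₂

h/(m₁v₁) = h/(m₂v₂)
m₁v₁ = m₂v₂
v₂ = v₁ · (m₁/m₂)

v₂ = 4.54 × 10^6 m/s × (9.11 × 10^-31 kg / 1.67 × 10^-27 kg)
v₂ = 2.48 × 10^3 m/s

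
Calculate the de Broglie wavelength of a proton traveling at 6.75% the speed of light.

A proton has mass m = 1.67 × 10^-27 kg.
1.96 × 10^-14 m

Using the de Broglie relation λ = h/(mv):

v = 6.75% × c = 2.024 × 10^7 m/s

λ = h/(mv)
λ = (6.626 × 10^-34 J·s) / (1.67 × 10^-27 kg × 2.024 × 10^7 m/s)
λ = 1.96 × 10^-14 m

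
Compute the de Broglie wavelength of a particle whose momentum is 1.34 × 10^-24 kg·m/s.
4.94 × 10^-10 m

Using the de Broglie relation λ = h/p:

λ = h/p
λ = (6.626 × 10^-34 J·s) / (1.34 × 10^-24 kg·m/s)
λ = 4.94 × 10^-10 m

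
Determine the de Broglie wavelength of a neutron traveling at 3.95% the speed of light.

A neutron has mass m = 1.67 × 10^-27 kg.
3.35 × 10^-14 m

Using the de Broglie relation λ = h/(mv):

v = 3.95% × c = 1.184 × 10^7 m/s

λ = h/(mv)
λ = (6.626 × 10^-34 J·s) / (1.67 × 10^-27 kg × 1.184 × 10^7 m/s)
λ = 3.35 × 10^-14 m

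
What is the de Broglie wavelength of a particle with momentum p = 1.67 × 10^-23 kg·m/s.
3.97 × 10^-11 m

Using the de Broglie relation λ = h/p:

λ = h/p
λ = (6.626 × 10^-34 J·s) / (1.67 × 10^-23 kg·m/s)
λ = 3.97 × 10^-11 m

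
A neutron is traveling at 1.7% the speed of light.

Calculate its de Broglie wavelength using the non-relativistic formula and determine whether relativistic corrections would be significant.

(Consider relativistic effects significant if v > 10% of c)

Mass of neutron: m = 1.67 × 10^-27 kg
No, relativistic corrections are not needed.

Using the non-relativistic de Broglie formula λ = h/(mv):

v = 1.7% × c = 5.096 × 10^6 m/s

λ = h/(mv)
λ = (6.626 × 10^-34 J·s) / (1.67 × 10^-27 kg × 5.096 × 10^6 m/s)
λ = 7.79 × 10^-14 m

Since v = 1.7% of c < 10% of c, relativistic corrections are NOT significant and this non-relativistic result is a good approximation.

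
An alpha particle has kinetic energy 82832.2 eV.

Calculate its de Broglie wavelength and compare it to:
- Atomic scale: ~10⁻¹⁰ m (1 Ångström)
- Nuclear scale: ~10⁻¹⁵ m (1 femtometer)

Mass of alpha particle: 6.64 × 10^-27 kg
λ = 4.99 × 10^-14 m, which is between nuclear and atomic scales.

Using λ = h/√(2mKE):

KE = 82832.2 eV = 1.327 × 10^-14 J

λ = h/√(2mKE)
λ = (6.626 × 10^-34 J·s) / √(2 × 6.64 × 10^-27 kg × 1.327 × 10^-14 J)
λ = 4.99 × 10^-14 m

Comparison:
- Atomic scale (10⁻¹⁰ m): λ is 0.0005× this size
- Nuclear scale (10⁻¹⁵ m): λ is 50× this size

The wavelength is between nuclear and atomic scales.

This wavelength is appropriate for probing atomic structure but too large for nuclear physics experiments.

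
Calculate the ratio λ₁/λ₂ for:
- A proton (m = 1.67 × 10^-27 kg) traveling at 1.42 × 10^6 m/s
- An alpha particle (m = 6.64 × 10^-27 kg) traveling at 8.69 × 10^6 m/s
λ₁/λ₂ = 24.3

Using λ = h/(mv):

λ₁ = h/(m₁v₁) = 2.79 × 10^-13 m
λ₂ = h/(m₂v₂) = 1.15 × 10^-14 m

Ratio λ₁/λ₂ = (m₂v₂)/(m₁v₁)
         = (6.64 × 10^-27 kg × 8.69 × 10^6 m/s) / (1.67 × 10^-27 kg × 1.42 × 10^6 m/s)
         = 24.3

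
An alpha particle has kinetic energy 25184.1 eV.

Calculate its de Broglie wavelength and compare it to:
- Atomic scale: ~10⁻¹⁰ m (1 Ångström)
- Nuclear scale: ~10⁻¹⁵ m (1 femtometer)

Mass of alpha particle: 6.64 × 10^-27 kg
λ = 9.05 × 10^-14 m, which is between nuclear and atomic scales.

Using λ = h/√(2mKE):

KE = 25184.1 eV = 4.035 × 10^-15 J

λ = h/√(2mKE)
λ = (6.626 × 10^-34 J·s) / √(2 × 6.64 × 10^-27 kg × 4.035 × 10^-15 J)
λ = 9.05 × 10^-14 m

Comparison:
- Atomic scale (10⁻¹⁰ m): λ is 0.00091× this size
- Nuclear scale (10⁻¹⁵ m): λ is 91× this size

The wavelength is between nuclear and atomic scales.

This wavelength is appropriate for probing atomic structure but too large for nuclear physics experiments.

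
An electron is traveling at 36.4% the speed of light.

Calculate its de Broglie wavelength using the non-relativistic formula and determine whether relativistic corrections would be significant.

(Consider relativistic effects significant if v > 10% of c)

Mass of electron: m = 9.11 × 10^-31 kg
Yes, relativistic corrections are needed.

Using the non-relativistic de Broglie formula λ = h/(mv):

v = 36.4% × c = 1.091 × 10^8 m/s

λ = h/(mv)
λ = (6.626 × 10^-34 J·s) / (9.11 × 10^-31 kg × 1.091 × 10^8 m/s)
λ = 6.67 × 10^-12 m

Since v = 36.4% of c > 10% of c, relativistic corrections ARE significant and the actual wavelength would differ from this non-relativistic estimate.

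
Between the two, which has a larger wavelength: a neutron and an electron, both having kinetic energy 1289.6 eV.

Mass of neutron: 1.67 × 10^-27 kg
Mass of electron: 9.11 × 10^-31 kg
The electron has the longer wavelength.

Using λ = h/√(2mKE):

For neutron: λ₁ = h/√(2m₁KE) = 7.98 × 10^-13 m
For electron: λ₂ = h/√(2m₂KE) = 3.42 × 10^-11 m

Since λ ∝ 1/√m at constant kinetic energy, the lighter particle has the longer wavelength.

The electron has the longer de Broglie wavelength.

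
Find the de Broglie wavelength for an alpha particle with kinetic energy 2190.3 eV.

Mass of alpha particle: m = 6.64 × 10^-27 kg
3.07 × 10^-13 m

Using λ = h/√(2mKE):

First convert KE to Joules: KE = 2190.3 eV = 3.509 × 10^-16 J

λ = h/√(2mKE)
λ = (6.626 × 10^-34 J·s) / √(2 × 6.64 × 10^-27 kg × 3.509 × 10^-16 J)
λ = 3.07 × 10^-13 m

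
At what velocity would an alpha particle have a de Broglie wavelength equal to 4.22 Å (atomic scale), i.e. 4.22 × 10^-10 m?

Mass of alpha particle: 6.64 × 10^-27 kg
2.36 × 10^2 m/s

From λ = h/(mv), solve for v:

v = h/(mλ)
v = (6.626 × 10^-34 J·s) / (6.64 × 10^-27 kg × 4.22 × 10^-10 m)
v = 2.36 × 10^2 m/s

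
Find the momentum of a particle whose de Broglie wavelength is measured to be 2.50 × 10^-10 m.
2.65 × 10^-24 kg·m/s

From the de Broglie relation λ = h/p, we solve for p:

p = h/λ
p = (6.626 × 10^-34 J·s) / (2.50 × 10^-10 m)
p = 2.65 × 10^-24 kg·m/s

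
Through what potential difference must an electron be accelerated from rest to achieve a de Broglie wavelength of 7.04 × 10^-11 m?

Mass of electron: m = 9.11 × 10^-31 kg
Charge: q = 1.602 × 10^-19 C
303 V

From λ = h/√(2mqV), we solve for V:

λ² = h²/(2mqV)
V = h²/(2mqλ²)
V = (6.626 × 10^-34 J·s)² / (2 × 9.11 × 10^-31 kg × 1.602 × 10^-19 C × (7.04 × 10^-11 m)²)
V = 303 V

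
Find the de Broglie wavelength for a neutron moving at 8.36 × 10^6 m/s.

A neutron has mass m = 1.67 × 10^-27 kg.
4.75 × 10^-14 m

Using the de Broglie relation λ = h/(mv):

λ = h/(mv)
λ = (6.626 × 10^-34 J·s) / (1.67 × 10^-27 kg × 8.36 × 10^6 m/s)
λ = 4.75 × 10^-14 m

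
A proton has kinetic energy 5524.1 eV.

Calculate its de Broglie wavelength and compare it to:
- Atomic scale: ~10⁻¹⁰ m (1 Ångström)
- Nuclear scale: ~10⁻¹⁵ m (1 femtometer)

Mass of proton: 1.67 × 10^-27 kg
λ = 3.85 × 10^-13 m, which is between nuclear and atomic scales.

Using λ = h/√(2mKE):

KE = 5524.1 eV = 8.851 × 10^-16 J

λ = h/√(2mKE)
λ = (6.626 × 10^-34 J·s) / √(2 × 1.67 × 10^-27 kg × 8.851 × 10^-16 J)
λ = 3.85 × 10^-13 m

Comparison:
- Atomic scale (10⁻¹⁰ m): λ is 0.0039× this size
- Nuclear scale (10⁻¹⁵ m): λ is 3.9e+02× this size

The wavelength is between nuclear and atomic scales.

This wavelength is appropriate for probing atomic structure but too large for nuclear physics experiments.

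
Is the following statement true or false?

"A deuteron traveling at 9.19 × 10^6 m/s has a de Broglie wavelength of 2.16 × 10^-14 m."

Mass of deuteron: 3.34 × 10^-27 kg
True

The claim is correct.

Using λ = h/(mv):
λ = (6.626 × 10^-34 J·s) / (3.34 × 10^-27 kg × 9.19 × 10^6 m/s)
λ = 2.16 × 10^-14 m

This matches the claimed value.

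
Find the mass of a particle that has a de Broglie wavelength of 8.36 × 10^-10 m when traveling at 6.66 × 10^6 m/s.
1.19 × 10^-31 kg

From the de Broglie relation λ = h/(mv), we solve for m:

m = h/(λv)
m = (6.626 × 10^-34 J·s) / (8.36 × 10^-10 m × 6.66 × 10^6 m/s)
m = 1.19 × 10^-31 kg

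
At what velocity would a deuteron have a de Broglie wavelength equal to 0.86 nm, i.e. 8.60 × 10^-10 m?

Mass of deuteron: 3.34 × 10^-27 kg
2.31 × 10^2 m/s

From λ = h/(mv), solve for v:

v = h/(mλ)
v = (6.626 × 10^-34 J·s) / (3.34 × 10^-27 kg × 8.60 × 10^-10 m)
v = 2.31 × 10^2 m/s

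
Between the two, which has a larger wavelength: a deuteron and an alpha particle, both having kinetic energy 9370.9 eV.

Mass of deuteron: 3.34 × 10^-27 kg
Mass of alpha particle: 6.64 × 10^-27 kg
The deuteron has the longer wavelength.

Using λ = h/√(2mKE):

For deuteron: λ₁ = h/√(2m₁KE) = 2.09 × 10^-13 m
For alpha particle: λ₂ = h/√(2m₂KE) = 1.48 × 10^-13 m

Since λ ∝ 1/√m at constant kinetic energy, the lighter particle has the longer wavelength.

The deuteron has the longer de Broglie wavelength.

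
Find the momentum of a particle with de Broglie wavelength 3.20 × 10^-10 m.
2.07 × 10^-24 kg·m/s

From the de Broglie relation λ = h/p, we solve for p:

p = h/λ
p = (6.626 × 10^-34 J·s) / (3.20 × 10^-10 m)
p = 2.07 × 10^-24 kg·m/s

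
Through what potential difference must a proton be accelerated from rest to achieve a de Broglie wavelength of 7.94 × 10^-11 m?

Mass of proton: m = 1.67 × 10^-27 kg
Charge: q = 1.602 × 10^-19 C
1.30 × 10^-1 V

From λ = h/√(2mqV), we solve for V:

λ² = h²/(2mqV)
V = h²/(2mqλ²)
V = (6.626 × 10^-34 J·s)² / (2 × 1.67 × 10^-27 kg × 1.602 × 10^-19 C × (7.94 × 10^-11 m)²)
V = 1.30 × 10^-1 V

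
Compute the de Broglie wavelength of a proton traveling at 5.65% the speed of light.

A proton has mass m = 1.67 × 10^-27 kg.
2.34 × 10^-14 m

Using the de Broglie relation λ = h/(mv):

v = 5.65% × c = 1.694 × 10^7 m/s

λ = h/(mv)
λ = (6.626 × 10^-34 J·s) / (1.67 × 10^-27 kg × 1.694 × 10^7 m/s)
λ = 2.34 × 10^-14 m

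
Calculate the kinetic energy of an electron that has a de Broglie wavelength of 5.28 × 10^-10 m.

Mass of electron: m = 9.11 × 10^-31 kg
8.64 × 10^-19 J (or 5.39 eV)

From λ = h/√(2mKE), we solve for KE:

λ² = h²/(2mKE)
KE = h²/(2mλ²)
KE = (6.626 × 10^-34 J·s)² / (2 × 9.11 × 10^-31 kg × (5.28 × 10^-10 m)²)
KE = 8.64 × 10^-19 J
KE = 5.39 eV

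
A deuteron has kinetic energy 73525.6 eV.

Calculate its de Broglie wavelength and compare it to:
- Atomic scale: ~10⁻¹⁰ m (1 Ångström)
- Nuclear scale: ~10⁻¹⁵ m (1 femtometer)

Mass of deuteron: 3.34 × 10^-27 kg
λ = 7.47 × 10^-14 m, which is between nuclear and atomic scales.

Using λ = h/√(2mKE):

KE = 73525.6 eV = 1.178 × 10^-14 J

λ = h/√(2mKE)
λ = (6.626 × 10^-34 J·s) / √(2 × 3.34 × 10^-27 kg × 1.178 × 10^-14 J)
λ = 7.47 × 10^-14 m

Comparison:
- Atomic scale (10⁻¹⁰ m): λ is 0.00075× this size
- Nuclear scale (10⁻¹⁵ m): λ is 75× this size

The wavelength is between nuclear and atomic scales.

This wavelength is appropriate for probing atomic structure but too large for nuclear physics experiments.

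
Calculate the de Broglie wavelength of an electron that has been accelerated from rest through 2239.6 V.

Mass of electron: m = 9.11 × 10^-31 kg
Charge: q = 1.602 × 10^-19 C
2.59 × 10^-11 m

When a particle is accelerated through voltage V, it gains kinetic energy KE = qV.

The de Broglie wavelength is then λ = h/√(2mqV):

λ = h/√(2mqV)
λ = (6.626 × 10^-34 J·s) / √(2 × 9.11 × 10^-31 kg × 1.602 × 10^-19 C × 2239.6 V)
λ = 2.59 × 10^-11 m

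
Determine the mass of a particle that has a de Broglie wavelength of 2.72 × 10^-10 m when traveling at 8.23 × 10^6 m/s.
2.96 × 10^-31 kg

From the de Broglie relation λ = h/(mv), we solve for m:

m = h/(λv)
m = (6.626 × 10^-34 J·s) / (2.72 × 10^-10 m × 8.23 × 10^6 m/s)
m = 2.96 × 10^-31 kg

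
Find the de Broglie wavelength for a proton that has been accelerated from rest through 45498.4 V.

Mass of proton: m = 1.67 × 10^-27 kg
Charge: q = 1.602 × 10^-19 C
1.34 × 10^-13 m

When a particle is accelerated through voltage V, it gains kinetic energy KE = qV.

The de Broglie wavelength is then λ = h/√(2mqV):

λ = h/√(2mqV)
λ = (6.626 × 10^-34 J·s) / √(2 × 1.67 × 10^-27 kg × 1.602 × 10^-19 C × 45498.4 V)
λ = 1.34 × 10^-13 m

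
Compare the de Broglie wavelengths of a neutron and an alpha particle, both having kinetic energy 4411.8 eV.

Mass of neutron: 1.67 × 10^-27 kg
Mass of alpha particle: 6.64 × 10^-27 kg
The neutron has the longer wavelength.

Using λ = h/√(2mKE):

For neutron: λ₁ = h/√(2m₁KE) = 4.31 × 10^-13 m
For alpha particle: λ₂ = h/√(2m₂KE) = 2.16 × 10^-13 m

Since λ ∝ 1/√m at constant kinetic energy, the lighter particle has the longer wavelength.

The neutron has the longer de Broglie wavelength.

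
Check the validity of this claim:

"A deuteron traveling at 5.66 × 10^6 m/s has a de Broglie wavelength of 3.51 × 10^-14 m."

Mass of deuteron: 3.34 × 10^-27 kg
True

The claim is correct.

Using λ = h/(mv):
λ = (6.626 × 10^-34 J·s) / (3.34 × 10^-27 kg × 5.66 × 10^6 m/s)
λ = 3.51 × 10^-14 m

This matches the claimed value.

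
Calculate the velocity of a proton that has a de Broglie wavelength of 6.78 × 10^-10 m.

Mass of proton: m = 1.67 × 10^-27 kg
5.85 × 10^2 m/s

From the de Broglie relation λ = h/(mv), we solve for v:

v = h/(mλ)
v = (6.626 × 10^-34 J·s) / (1.67 × 10^-27 kg × 6.78 × 10^-10 m)
v = 5.85 × 10^2 m/s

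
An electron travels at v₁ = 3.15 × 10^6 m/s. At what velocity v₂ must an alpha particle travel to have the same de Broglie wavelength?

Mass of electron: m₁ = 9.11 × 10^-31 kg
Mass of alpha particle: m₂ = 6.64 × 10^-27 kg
v₂ = 4.32 × 10^2 m/s

For equal de Broglie wavelengths: λ₁ = λ₂

h/(m₁v₁) = h/(m₂v₂)
m₁v₁ = m₂v₂
v₂ = v₁ · (m₁/m₂)

v₂ = 3.15 × 10^6 m/s × (9.11 × 10^-31 kg / 6.64 × 10^-27 kg)
v₂ = 4.32 × 10^2 m/s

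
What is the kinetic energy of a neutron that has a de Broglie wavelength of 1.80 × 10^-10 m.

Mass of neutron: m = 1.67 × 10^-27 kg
4.06 × 10^-21 J (or 0.0253 eV)

From λ = h/√(2mKE), we solve for KE:

λ² = h²/(2mKE)
KE = h²/(2mλ²)
KE = (6.626 × 10^-34 J·s)² / (2 × 1.67 × 10^-27 kg × (1.80 × 10^-10 m)²)
KE = 4.06 × 10^-21 J
KE = 0.0253 eV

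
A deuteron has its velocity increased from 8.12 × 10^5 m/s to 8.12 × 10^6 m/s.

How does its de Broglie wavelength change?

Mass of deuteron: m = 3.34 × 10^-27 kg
The wavelength decreases by a factor of 10.

Using λ = h/(mv):

Initial wavelength: λ₁ = h/(mv₁) = 2.44 × 10^-13 m
Final wavelength: λ₂ = h/(mv₂) = 2.44 × 10^-14 m

Since λ ∝ 1/v, when velocity increases by a factor of 10, the wavelength decreases by a factor of 10.

λ₂/λ₁ = v₁/v₂ = 1/10

The wavelength decreases by a factor of 10.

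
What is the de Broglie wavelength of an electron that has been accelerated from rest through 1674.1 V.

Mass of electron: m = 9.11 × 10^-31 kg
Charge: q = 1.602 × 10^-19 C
3.00 × 10^-11 m

When a particle is accelerated through voltage V, it gains kinetic energy KE = qV.

The de Broglie wavelength is then λ = h/√(2mqV):

λ = h/√(2mqV)
λ = (6.626 × 10^-34 J·s) / √(2 × 9.11 × 10^-31 kg × 1.602 × 10^-19 C × 1674.1 V)
λ = 3.00 × 10^-11 m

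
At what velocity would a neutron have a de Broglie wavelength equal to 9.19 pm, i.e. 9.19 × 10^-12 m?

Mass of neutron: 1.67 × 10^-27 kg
4.32 × 10^4 m/s

From λ = h/(mv), solve for v:

v = h/(mλ)
v = (6.626 × 10^-34 J·s) / (1.67 × 10^-27 kg × 9.19 × 10^-12 m)
v = 4.32 × 10^4 m/s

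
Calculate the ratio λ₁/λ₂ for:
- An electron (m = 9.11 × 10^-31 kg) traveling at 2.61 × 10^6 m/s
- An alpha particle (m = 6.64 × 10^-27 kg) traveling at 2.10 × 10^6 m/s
λ₁/λ₂ = 5.86 × 10^3

Using λ = h/(mv):

λ₁ = h/(m₁v₁) = 2.79 × 10^-10 m
λ₂ = h/(m₂v₂) = 4.75 × 10^-14 m

Ratio λ₁/λ₂ = (m₂v₂)/(m₁v₁)
         = (6.64 × 10^-27 kg × 2.10 × 10^6 m/s) / (9.11 × 10^-31 kg × 2.61 × 10^6 m/s)
         = 5.86 × 10^3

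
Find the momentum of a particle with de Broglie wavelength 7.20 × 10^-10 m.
9.20 × 10^-25 kg·m/s

From the de Broglie relation λ = h/p, we solve for p:

p = h/λ
p = (6.626 × 10^-34 J·s) / (7.20 × 10^-10 m)
p = 9.20 × 10^-25 kg·m/s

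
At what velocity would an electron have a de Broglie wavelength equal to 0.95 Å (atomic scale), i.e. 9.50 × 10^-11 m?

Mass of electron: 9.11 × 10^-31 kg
7.66 × 10^6 m/s

From λ = h/(mv), solve for v:

v = h/(mλ)
v = (6.626 × 10^-34 J·s) / (9.11 × 10^-31 kg × 9.50 × 10^-11 m)
v = 7.66 × 10^6 m/s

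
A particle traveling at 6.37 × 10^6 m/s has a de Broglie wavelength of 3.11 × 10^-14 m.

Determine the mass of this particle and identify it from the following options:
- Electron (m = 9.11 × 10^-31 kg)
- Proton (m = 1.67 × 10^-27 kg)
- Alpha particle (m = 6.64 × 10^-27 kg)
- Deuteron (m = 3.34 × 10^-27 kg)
The particle is a deuteron.

From λ = h/(mv), solve for mass:

m = h/(λv)
m = (6.626 × 10^-34 J·s) / (3.11 × 10^-14 m × 6.37 × 10^6 m/s)
m = 3.34 × 10^-27 kg

Comparing with the listed masses, this is closest to a deuteron.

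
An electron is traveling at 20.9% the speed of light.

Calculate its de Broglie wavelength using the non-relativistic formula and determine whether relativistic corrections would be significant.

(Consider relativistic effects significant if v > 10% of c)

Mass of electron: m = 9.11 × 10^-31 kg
Yes, relativistic corrections are needed.

Using the non-relativistic de Broglie formula λ = h/(mv):

v = 20.9% × c = 6.266 × 10^7 m/s

λ = h/(mv)
λ = (6.626 × 10^-34 J·s) / (9.11 × 10^-31 kg × 6.266 × 10^7 m/s)
λ = 1.16 × 10^-11 m

Since v = 20.9% of c > 10% of c, relativistic corrections ARE significant and the actual wavelength would differ from this non-relativistic estimate.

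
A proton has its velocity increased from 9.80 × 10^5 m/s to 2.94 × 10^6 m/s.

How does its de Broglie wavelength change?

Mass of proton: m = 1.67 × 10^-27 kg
The wavelength decreases by a factor of 3.

Using λ = h/(mv):

Initial wavelength: λ₁ = h/(mv₁) = 4.05 × 10^-13 m
Final wavelength: λ₂ = h/(mv₂) = 1.35 × 10^-13 m

Since λ ∝ 1/v, when velocity increases by a factor of 3, the wavelength decreases by a factor of 3.

λ₂/λ₁ = v₁/v₂ = 1/3

The wavelength decreases by a factor of 3.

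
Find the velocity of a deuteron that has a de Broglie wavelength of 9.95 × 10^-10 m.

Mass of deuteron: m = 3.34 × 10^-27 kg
1.99 × 10^2 m/s

From the de Broglie relation λ = h/(mv), we solve for v:

v = h/(mλ)
v = (6.626 × 10^-34 J·s) / (3.34 × 10^-27 kg × 9.95 × 10^-10 m)
v = 1.99 × 10^2 m/s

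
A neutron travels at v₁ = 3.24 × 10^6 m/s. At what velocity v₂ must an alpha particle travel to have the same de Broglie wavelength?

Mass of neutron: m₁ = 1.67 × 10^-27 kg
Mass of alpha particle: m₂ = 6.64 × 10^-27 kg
v₂ = 8.15 × 10^5 m/s

For equal de Broglie wavelengths: λ₁ = λ₂

h/(m₁v₁) = h/(m₂v₂)
m₁v₁ = m₂v₂
v₂ = v₁ · (m₁/m₂)

v₂ = 3.24 × 10^6 m/s × (1.67 × 10^-27 kg / 6.64 × 10^-27 kg)
v₂ = 8.15 × 10^5 m/s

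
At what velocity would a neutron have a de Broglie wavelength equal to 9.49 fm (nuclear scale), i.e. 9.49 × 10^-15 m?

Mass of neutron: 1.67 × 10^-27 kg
4.18 × 10^7 m/s

From λ = h/(mv), solve for v:

v = h/(mλ)
v = (6.626 × 10^-34 J·s) / (1.67 × 10^-27 kg × 9.49 × 10^-15 m)
v = 4.18 × 10^7 m/s

Note: This velocity is 13.9% of the speed of light, so relativistic corrections would be needed for a more accurate calculation.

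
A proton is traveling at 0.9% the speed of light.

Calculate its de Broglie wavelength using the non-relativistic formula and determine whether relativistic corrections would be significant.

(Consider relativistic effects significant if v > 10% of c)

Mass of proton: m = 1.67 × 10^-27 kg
No, relativistic corrections are not needed.

Using the non-relativistic de Broglie formula λ = h/(mv):

v = 0.9% × c = 2.698 × 10^6 m/s

λ = h/(mv)
λ = (6.626 × 10^-34 J·s) / (1.67 × 10^-27 kg × 2.698 × 10^6 m/s)
λ = 1.47 × 10^-13 m

Since v = 0.9% of c < 10% of c, relativistic corrections are NOT significant and this non-relativistic result is a good approximation.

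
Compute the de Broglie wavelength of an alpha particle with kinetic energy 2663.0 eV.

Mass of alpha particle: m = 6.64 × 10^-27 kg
2.78 × 10^-13 m

Using λ = h/√(2mKE):

First convert KE to Joules: KE = 2663.0 eV = 4.267 × 10^-16 J

λ = h/√(2mKE)
λ = (6.626 × 10^-34 J·s) / √(2 × 6.64 × 10^-27 kg × 4.267 × 10^-16 J)
λ = 2.78 × 10^-13 m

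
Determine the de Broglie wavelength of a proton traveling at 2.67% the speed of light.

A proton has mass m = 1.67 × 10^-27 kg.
4.96 × 10^-14 m

Using the de Broglie relation λ = h/(mv):

v = 2.67% × c = 8.004 × 10^6 m/s

λ = h/(mv)
λ = (6.626 × 10^-34 J·s) / (1.67 × 10^-27 kg × 8.004 × 10^6 m/s)
λ = 4.96 × 10^-14 m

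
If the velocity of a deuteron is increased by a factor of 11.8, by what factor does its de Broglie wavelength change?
The wavelength decreases by a factor of 11.8.

From λ = h/(mv), the wavelength is inversely proportional to velocity:

λ ∝ 1/v

If v → 11.8v, then λ → λ/11.8

When velocity is increased by a factor of 11.8, the wavelength decreases by a factor of 11.8.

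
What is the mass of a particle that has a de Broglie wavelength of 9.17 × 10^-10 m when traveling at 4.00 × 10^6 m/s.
1.81 × 10^-31 kg

From the de Broglie relation λ = h/(mv), we solve for m:

m = h/(λv)
m = (6.626 × 10^-34 J·s) / (9.17 × 10^-10 m × 4.00 × 10^6 m/s)
m = 1.81 × 10^-31 kg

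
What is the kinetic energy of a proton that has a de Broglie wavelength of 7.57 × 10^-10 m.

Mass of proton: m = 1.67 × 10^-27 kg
2.29 × 10^-22 J (or 1.43 × 10^-3 eV)

From λ = h/√(2mKE), we solve for KE:

λ² = h²/(2mKE)
KE = h²/(2mλ²)
KE = (6.626 × 10^-34 J·s)² / (2 × 1.67 × 10^-27 kg × (7.57 × 10^-10 m)²)
KE = 2.29 × 10^-22 J
KE = 1.43 × 10^-3 eV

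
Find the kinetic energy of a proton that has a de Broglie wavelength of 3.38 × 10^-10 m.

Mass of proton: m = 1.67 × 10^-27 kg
1.15 × 10^-21 J (or 7.18 × 10^-3 eV)

From λ = h/√(2mKE), we solve for KE:

λ² = h²/(2mKE)
KE = h²/(2mλ²)
KE = (6.626 × 10^-34 J·s)² / (2 × 1.67 × 10^-27 kg × (3.38 × 10^-10 m)²)
KE = 1.15 × 10^-21 J
KE = 7.18 × 10^-3 eV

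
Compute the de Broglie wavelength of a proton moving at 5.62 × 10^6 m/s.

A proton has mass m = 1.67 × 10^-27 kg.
7.06 × 10^-14 m

Using the de Broglie relation λ = h/(mv):

λ = h/(mv)
λ = (6.626 × 10^-34 J·s) / (1.67 × 10^-27 kg × 5.62 × 10^6 m/s)
λ = 7.06 × 10^-14 m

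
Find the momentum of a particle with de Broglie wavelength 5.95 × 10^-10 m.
1.11 × 10^-24 kg·m/s

From the de Broglie relation λ = h/p, we solve for p:

p = h/λ
p = (6.626 × 10^-34 J·s) / (5.95 × 10^-10 m)
p = 1.11 × 10^-24 kg·m/s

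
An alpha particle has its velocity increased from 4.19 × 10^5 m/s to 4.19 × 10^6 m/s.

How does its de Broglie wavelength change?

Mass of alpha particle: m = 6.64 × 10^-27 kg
The wavelength decreases by a factor of 10.

Using λ = h/(mv):

Initial wavelength: λ₁ = h/(mv₁) = 2.38 × 10^-13 m
Final wavelength: λ₂ = h/(mv₂) = 2.38 × 10^-14 m

Since λ ∝ 1/v, when velocity increases by a factor of 10, the wavelength decreases by a factor of 10.

λ₂/λ₁ = v₁/v₂ = 1/10

The wavelength decreases by a factor of 10.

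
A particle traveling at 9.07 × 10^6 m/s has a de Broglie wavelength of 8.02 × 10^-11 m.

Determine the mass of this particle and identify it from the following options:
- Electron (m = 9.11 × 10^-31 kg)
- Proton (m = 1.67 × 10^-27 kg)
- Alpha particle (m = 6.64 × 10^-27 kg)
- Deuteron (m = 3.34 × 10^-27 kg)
The particle is an electron.

From λ = h/(mv), solve for mass:

m = h/(λv)
m = (6.626 × 10^-34 J·s) / (8.02 × 10^-11 m × 9.07 × 10^6 m/s)
m = 9.11 × 10^-31 kg

Comparing with the listed masses, this is closest to an electron.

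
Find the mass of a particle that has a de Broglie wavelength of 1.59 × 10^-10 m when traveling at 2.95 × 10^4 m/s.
1.41 × 10^-28 kg

From the de Broglie relation λ = h/(mv), we solve for m:

m = h/(λv)
m = (6.626 × 10^-34 J·s) / (1.59 × 10^-10 m × 2.95 × 10^4 m/s)
m = 1.41 × 10^-28 kg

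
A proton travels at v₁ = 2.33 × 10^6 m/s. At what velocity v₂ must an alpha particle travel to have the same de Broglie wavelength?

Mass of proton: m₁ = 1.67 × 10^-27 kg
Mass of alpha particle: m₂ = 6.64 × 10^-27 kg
v₂ = 5.86 × 10^5 m/s

For equal de Broglie wavelengths: λ₁ = λ₂

h/(m₁v₁) = h/(m₂v₂)
m₁v₁ = m₂v₂
v₂ = v₁ · (m₁/m₂)

v₂ = 2.33 × 10^6 m/s × (1.67 × 10^-27 kg / 6.64 × 10^-27 kg)
v₂ = 5.86 × 10^5 m/s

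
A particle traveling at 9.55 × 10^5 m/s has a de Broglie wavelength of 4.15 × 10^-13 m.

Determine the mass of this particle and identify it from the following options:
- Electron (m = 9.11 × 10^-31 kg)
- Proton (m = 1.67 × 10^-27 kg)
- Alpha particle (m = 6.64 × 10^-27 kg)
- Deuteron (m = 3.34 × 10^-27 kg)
The particle is a proton.

From λ = h/(mv), solve for mass:

m = h/(λv)
m = (6.626 × 10^-34 J·s) / (4.15 × 10^-13 m × 9.55 × 10^5 m/s)
m = 1.67 × 10^-27 kg

Comparing with the listed masses, this is closest to a proton.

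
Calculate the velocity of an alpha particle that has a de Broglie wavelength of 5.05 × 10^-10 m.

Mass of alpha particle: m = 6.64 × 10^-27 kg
1.98 × 10^2 m/s

From the de Broglie relation λ = h/(mv), we solve for v:

v = h/(mλ)
v = (6.626 × 10^-34 J·s) / (6.64 × 10^-27 kg × 5.05 × 10^-10 m)
v = 1.98 × 10^2 m/s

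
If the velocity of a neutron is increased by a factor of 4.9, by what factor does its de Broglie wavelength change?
The wavelength decreases by a factor of 4.9.

From λ = h/(mv), the wavelength is inversely proportional to velocity:

λ ∝ 1/v

If v → 4.9v, then λ → λ/4.9

When velocity is increased by a factor of 4.9, the wavelength decreases by a factor of 4.9.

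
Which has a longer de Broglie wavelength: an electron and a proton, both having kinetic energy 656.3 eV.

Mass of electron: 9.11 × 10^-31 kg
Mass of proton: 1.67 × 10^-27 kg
The electron has the longer wavelength.

Using λ = h/√(2mKE):

For electron: λ₁ = h/√(2m₁KE) = 4.79 × 10^-11 m
For proton: λ₂ = h/√(2m₂KE) = 1.12 × 10^-12 m

Since λ ∝ 1/√m at constant kinetic energy, the lighter particle has the longer wavelength.

The electron has the longer de Broglie wavelength.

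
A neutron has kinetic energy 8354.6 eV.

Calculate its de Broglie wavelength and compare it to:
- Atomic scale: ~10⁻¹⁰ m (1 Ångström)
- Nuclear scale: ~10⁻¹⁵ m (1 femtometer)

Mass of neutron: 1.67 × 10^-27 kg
λ = 3.13 × 10^-13 m, which is between nuclear and atomic scales.

Using λ = h/√(2mKE):

KE = 8354.6 eV = 1.339 × 10^-15 J

λ = h/√(2mKE)
λ = (6.626 × 10^-34 J·s) / √(2 × 1.67 × 10^-27 kg × 1.339 × 10^-15 J)
λ = 3.13 × 10^-13 m

Comparison:
- Atomic scale (10⁻¹⁰ m): λ is 0.0031× this size
- Nuclear scale (10⁻¹⁵ m): λ is 3.1e+02× this size

The wavelength is between nuclear and atomic scales.

This wavelength is appropriate for probing atomic structure but too large for nuclear physics experiments.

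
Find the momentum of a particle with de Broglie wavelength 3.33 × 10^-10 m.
1.99 × 10^-24 kg·m/s

From the de Broglie relation λ = h/p, we solve for p:

p = h/λ
p = (6.626 × 10^-34 J·s) / (3.33 × 10^-10 m)
p = 1.99 × 10^-24 kg·m/s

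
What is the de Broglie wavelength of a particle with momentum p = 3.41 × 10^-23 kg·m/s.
1.94 × 10^-11 m

Using the de Broglie relation λ = h/p:

λ = h/p
λ = (6.626 × 10^-34 J·s) / (3.41 × 10^-23 kg·m/s)
λ = 1.94 × 10^-11 m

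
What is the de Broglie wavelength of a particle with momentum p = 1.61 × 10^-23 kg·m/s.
4.12 × 10^-11 m

Using the de Broglie relation λ = h/p:

λ = h/p
λ = (6.626 × 10^-34 J·s) / (1.61 × 10^-23 kg·m/s)
λ = 4.12 × 10^-11 m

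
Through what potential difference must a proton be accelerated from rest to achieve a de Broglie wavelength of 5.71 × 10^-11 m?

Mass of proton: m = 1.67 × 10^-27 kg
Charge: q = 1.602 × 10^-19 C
2.52 × 10^-1 V

From λ = h/√(2mqV), we solve for V:

λ² = h²/(2mqV)
V = h²/(2mqλ²)
V = (6.626 × 10^-34 J·s)² / (2 × 1.67 × 10^-27 kg × 1.602 × 10^-19 C × (5.71 × 10^-11 m)²)
V = 2.52 × 10^-1 V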